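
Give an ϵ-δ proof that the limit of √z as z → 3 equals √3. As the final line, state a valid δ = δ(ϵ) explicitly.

δ = min(3, √3·ϵ)

Let ϵ > 0 be given. We want δ > 0 such that 0 < |z − 3| < δ implies |√z − √3| < ϵ.
Multiplying by the conjugate, |√z − √3| = |z − 3|/(√z + √3).
Restrict δ ≤ 3 so that |z − 3| < 3 forces z > 0, and then √z + √3 > √3.
Hence |√z − √3| < |z − 3|/√3, which is < ϵ once |z − 3| < √3·ϵ.
Take δ = min(3, √3·ϵ). If 0 < |z − 3| < δ then z > 0 and |√z − √3| < |z − 3|/√3 < ϵ.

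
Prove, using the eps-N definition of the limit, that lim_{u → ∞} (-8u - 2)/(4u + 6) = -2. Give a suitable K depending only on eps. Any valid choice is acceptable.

K = (5/2)/eps

Suppose eps > 0. We seek K > 0 such that u > K implies |(-8u - 2)/(4u + 6) + 2| < eps.
(-8u - 2)/(4u + 6) + 2 = (4(-8u - 2) − (-8)(4u + 6)) / (4(4u + 6)) = 40/(4(4u + 6)).
For u > 0 we have 4u + 6 > 4u, so |(-8u - 2)/(4u + 6) + 2| = 40/(4(4u + 6)) < 40/(4·4u) = (5/2)/u.
Thus |(-8u - 2)/(4u + 6) + 2| < eps whenever u > (5/2)/eps.
Take K = (5/2)/eps. If u > K then |(-8u - 2)/(4u + 6) + 2| < (5/2)/u < eps.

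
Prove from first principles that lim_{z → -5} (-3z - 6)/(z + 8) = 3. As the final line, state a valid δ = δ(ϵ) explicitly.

δ = min(3/2, (1/4)ϵ)

Suppose ϵ > 0. We want δ > 0 with 0 < |z + 5| < δ ⇒ |(-3z - 6)/(z + 8) − 3| < ϵ.
Combining over a common denominator, (-3z - 6)/(z + 8) − 3 = [(-3z - 6)·3 − 9·(z + 8)] / [3·(z + 8)] = -18(z + 5) / (3(z + 8)).
So |(-3z - 6)/(z + 8) − 3| = 18|z + 5| / (3·|z + 8|).
Restrict δ ≤ 3/2. Then |z + 5| < 3/2 gives |z + 8| = |(z + 5) + 3| ≥ 3 − 3/2 = 3/2.
Hence |(-3z - 6)/(z + 8) − 3| < 18|z + 5|/(3·(3/2)) = 4|z + 5|, which is < ϵ once |z + 5| < (1/4)ϵ.
Take δ = min(3/2, (1/4)ϵ). Then 0 < |z + 5| < δ forces both bounds, so |(-3z - 6)/(z + 8) − 3| < ϵ.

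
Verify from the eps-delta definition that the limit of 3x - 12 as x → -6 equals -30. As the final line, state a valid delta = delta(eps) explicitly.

delta = eps/3

Fix eps > 0. We need delta > 0 so that 0 < |x + 6| < delta implies |(3x - 12) + 30| < eps.
Since (3x - 12) + 30 = 3(x + 6), we have |(3x - 12) + 30| = 3|x + 6|.
Thus it suffices that |x + 6| < eps/3.
Choosing delta = eps/3 gives |(3x - 12) + 30| = 3|x + 6| < eps whenever |x + 6| < delta.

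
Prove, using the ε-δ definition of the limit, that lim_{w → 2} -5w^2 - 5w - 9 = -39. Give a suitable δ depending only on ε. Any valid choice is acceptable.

δ = min(2, ε/35)

Let ε > 0. We want δ > 0 such that 0 < |w − 2| < δ implies |(-5w^2 - 5w - 9) + 39| < ε.
(-5w^2 - 5w - 9) + 39 = -5w^2 - 5w + 30 = (w − 2)(-5w - 15).
So |(-5w^2 - 5w - 9) + 39| = |w − 2|·|-5w - 15|.
Assume first that |w − 2| < 2, so |w| < 4. Then |-5w - 15| ≤ 5·4 + 15 = 35.
Hence |(-5w^2 - 5w - 9) + 39| ≤ 35|w − 2| < ε provided |w − 2| < ε/35.
Take δ = min(2, ε/35). Then 0 < |w − 2| < δ gives both |w − 2| < 2 and |w − 2| < ε/35, so |(-5w^2 - 5w - 9) + 39| < ε.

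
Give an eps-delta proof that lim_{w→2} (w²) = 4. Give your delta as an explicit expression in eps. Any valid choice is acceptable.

delta = min(2, eps/6)

Suppose eps > 0. We seek delta > 0 with 0 < |w − 2| < delta ⇒ |w² − 4| < eps.
Factor: w² − 4 = (w − 2)(w + 2), so |w² − 4| = |w − 2|·|w + 2|.
Impose delta ≤ 2 so that |w| < 4; then |w + 2| ≤ 6.
Hence |w² − 4| ≤ 6|w − 2|, which is < eps once |w − 2| < eps/6.
Take delta = min(2, eps/6). If 0 < |w − 2| < delta then both bounds hold and |w² − 4| ≤ 6|w − 2| < 6·(eps/6) = eps.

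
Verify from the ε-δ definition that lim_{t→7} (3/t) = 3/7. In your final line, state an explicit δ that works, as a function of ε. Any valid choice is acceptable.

Suppose ε > 0. We seek δ > 0 such that 0 < |t − 7| < δ implies |3/t − (3/7)| < ε.
|3/t − (3/7)| = 3·|7 − t|/(7·|t|) = 3|t − 7|/(7|t|).
Require δ ≤ 7/2 so that |t| > 7 − 7/2 = 7/2, hence 7|t| > 49/2.
Then |3/t − (3/7)| < 3|t − 7|/(49/2), which is < ε when |t − 7| < (49/6)ε.
Take δ = min(7/2, (49/6)ε). Then 0 < |t − 7| < δ gives both |t − 7| < 7/2 and |t − 7| < (49/6)ε, so |3/t − (3/7)| < ε.

δ = min(7/2, (49/6)ε)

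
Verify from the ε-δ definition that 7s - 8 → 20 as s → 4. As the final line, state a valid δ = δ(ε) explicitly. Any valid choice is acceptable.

δ = ε/7

Let ε > 0. We need δ > 0 so that 0 < |s − 4| < δ implies |(7s - 8) − 20| < ε.
|(7s - 8) − 20| = |7s - 28| = 7|s − 4|.
Thus it suffices that |s − 4| < ε/7.
Choosing δ = ε/7 gives |(7s - 8) − 20| = 7|s − 4| < ε whenever |s − 4| < δ.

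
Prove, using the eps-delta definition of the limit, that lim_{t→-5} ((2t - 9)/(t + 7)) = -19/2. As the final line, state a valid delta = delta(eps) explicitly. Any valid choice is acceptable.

Fix eps > 0. We want delta > 0 with 0 < |t + 5| < delta ⇒ |(2t - 9)/(t + 7) + 19/2| < eps.
Combining over a common denominator, (2t - 9)/(t + 7) + 19/2 = [(2t - 9)·2 − (-19)·(t + 7)] / [2·(t + 7)] = 23(t + 5) / (2(t + 7)).
So |(2t - 9)/(t + 7) + 19/2| = 23|t + 5| / (2·|t + 7|).
Require delta ≤ 1, so |t + 7| ≥ |2| − |t + 5| > 2 − 1 = 1.
Hence |(2t - 9)/(t + 7) + 19/2| < 23|t + 5|/(2·1) = (23/2)|t + 5|, which is < eps once |t + 5| < (2/23)eps.
Take delta = min(1, (2/23)eps). Then 0 < |t + 5| < delta forces both bounds, so |(2t - 9)/(t + 7) + 19/2| < eps.

delta = min(1, (2/23)eps)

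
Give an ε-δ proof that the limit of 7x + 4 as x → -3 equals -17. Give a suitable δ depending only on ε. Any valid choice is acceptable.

Fix ε > 0. We need δ > 0 so that 0 < |x + 3| < δ implies |(7x + 4) + 17| < ε.
|(7x + 4) + 17| = |7x + 21| = 7|x + 3|.
Thus it suffices that |x + 3| < ε/7.
Choosing δ = ε/7 gives |(7x + 4) + 17| = 7|x + 3| < ε whenever |x + 3| < δ.

δ = ε/7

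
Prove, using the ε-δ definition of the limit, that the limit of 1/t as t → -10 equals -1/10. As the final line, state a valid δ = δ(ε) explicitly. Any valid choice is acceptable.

Let ε > 0 be given. We seek δ > 0 such that 0 < |t + 10| < δ implies |1/t + 1/10| < ε.
|1/t + 1/10| = |-10 − t|/(10·|t|) = |t + 10|/(10|t|).
Restrict δ ≤ 5. Then |t + 10| < 5 gives |t| > 5, so 10|t| > 50.
Then |1/t + 1/10| < |t + 10|/50, which is < ε when |t + 10| < 50ε.
Take δ = min(5, 50ε). Then 0 < |t + 10| < δ gives both |t + 10| < 5 and |t + 10| < 50ε, so |1/t + 1/10| < ε.

δ = min(5, 50ε)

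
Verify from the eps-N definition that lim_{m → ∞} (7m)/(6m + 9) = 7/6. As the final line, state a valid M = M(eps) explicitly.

Let eps > 0. For m ≥ 1, |(7m)/(6m + 9) − (7/6)| = |-63|/(6(6m + 9)) = 63/(6(6m + 9)).
Since 6m + 9 ≥ 6m for m ≥ 1, this is ≤ 63/(6·6m) = (7/4)/m.
So |(7m)/(6m + 9) − (7/6)| < eps whenever m > (7/4)/eps.
Take M = (7/4)/eps. If m > M then |(7m)/(6m + 9) − (7/6)| ≤ (7/4)/m < eps.

M = (7/4)/eps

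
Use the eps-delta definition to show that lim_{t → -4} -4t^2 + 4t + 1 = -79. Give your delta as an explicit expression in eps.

delta = min(1, eps/40)

Suppose eps > 0. We want delta > 0 such that 0 < |t + 4| < delta implies |(-4t^2 + 4t + 1) + 79| < eps.
(-4t^2 + 4t + 1) + 79 = -4t^2 + 4t + 80 = (t + 4)(-4t + 20).
So |(-4t^2 + 4t + 1) + 79| = |t + 4|·|-4t + 20|.
Assume first that |t + 4| < 1, so |t| < 5. Then |-4t + 20| ≤ 4·5 + 20 = 40.
Hence |(-4t^2 + 4t + 1) + 79| ≤ 40|t + 4| < eps provided |t + 4| < eps/40.
Take delta = min(1, eps/40). Then 0 < |t + 4| < delta gives both |t + 4| < 1 and |t + 4| < eps/40, so |(-4t^2 + 4t + 1) + 79| < eps.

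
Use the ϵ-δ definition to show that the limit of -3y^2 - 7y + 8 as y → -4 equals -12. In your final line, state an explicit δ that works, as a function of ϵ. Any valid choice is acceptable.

Suppose ϵ > 0. We want δ > 0 such that 0 < |y + 4| < δ implies |(-3y^2 - 7y + 8) + 12| < ϵ.
(-3y^2 - 7y + 8) + 12 = -3y^2 - 7y + 20 = (y + 4)(-3y + 5).
So |(-3y^2 - 7y + 8) + 12| = |y + 4|·|-3y + 5|.
Assume first that |y + 4| < 1, so |y| < 5. Then |-3y + 5| ≤ 3·5 + 5 = 20.
Hence |(-3y^2 - 7y + 8) + 12| ≤ 20|y + 4| < ϵ provided |y + 4| < ϵ/20.
Take δ = min(1, ϵ/20). Then 0 < |y + 4| < δ gives both |y + 4| < 1 and |y + 4| < ϵ/20, so |(-3y^2 - 7y + 8) + 12| < ϵ.

δ = min(1, ϵ/20)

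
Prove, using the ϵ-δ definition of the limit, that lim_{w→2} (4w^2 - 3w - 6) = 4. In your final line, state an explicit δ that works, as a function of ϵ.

Let ϵ > 0. We want δ > 0 such that 0 < |w − 2| < δ implies |(4w^2 - 3w - 6) − 4| < ϵ.
(4w^2 - 3w - 6) − 4 = 4w^2 - 3w - 10 = (w − 2)(4w + 5).
So |(4w^2 - 3w - 6) − 4| = |w − 2|·|4w + 5|.
Assume first that |w − 2| < 1, so |w| < 3. Then |4w + 5| ≤ 4·3 + 5 = 17.
Hence |(4w^2 - 3w - 6) − 4| ≤ 17|w − 2| < ϵ provided |w − 2| < ϵ/17.
Choosing δ = min(1, ϵ/17) ensures both conditions, hence |(4w^2 - 3w - 6) − 4| < ϵ.

δ = min(1, ϵ/17)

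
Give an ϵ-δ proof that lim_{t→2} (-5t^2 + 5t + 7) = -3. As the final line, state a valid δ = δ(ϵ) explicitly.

δ = min(1, ϵ/20)

Suppose ϵ > 0. We want δ > 0 such that 0 < |t − 2| < δ implies |(-5t^2 + 5t + 7) + 3| < ϵ.
(-5t^2 + 5t + 7) + 3 = -5t^2 + 5t + 10 = (t − 2)(-5t - 5).
So |(-5t^2 + 5t + 7) + 3| = |t − 2|·|-5t - 5|.
Require δ ≤ 1. Then |t − 2| < 1 gives |t| < 3, and by the triangle inequality |-5t - 5| ≤ 5·3 + 5 = 20.
Hence |(-5t^2 + 5t + 7) + 3| ≤ 20|t − 2| < ϵ provided |t − 2| < ϵ/20.
Choosing δ = min(1, ϵ/20) ensures both conditions, hence |(-5t^2 + 5t + 7) + 3| < ϵ.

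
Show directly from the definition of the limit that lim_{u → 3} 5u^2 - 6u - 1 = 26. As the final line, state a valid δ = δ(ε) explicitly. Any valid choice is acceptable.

Suppose ε > 0. We want δ > 0 such that 0 < |u − 3| < δ implies |(5u^2 - 6u - 1) − 26| < ε.
(5u^2 - 6u - 1) − 26 = 5u^2 - 6u - 27 = (u − 3)(5u + 9).
So |(5u^2 - 6u - 1) − 26| = |u − 3|·|5u + 9|.
Assume first that |u − 3| < 1, so |u| < 4. Then |5u + 9| ≤ 5·4 + 9 = 29.
Hence |(5u^2 - 6u - 1) − 26| ≤ 29|u − 3| < ε provided |u − 3| < ε/29.
Choosing δ = min(1, ε/29) ensures both conditions, hence |(5u^2 - 6u - 1) − 26| < ε.

δ = min(1, ε/29)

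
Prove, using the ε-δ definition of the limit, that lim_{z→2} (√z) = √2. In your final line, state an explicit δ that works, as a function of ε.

Fix ε > 0. We want δ > 0 such that 0 < |z − 2| < δ implies |√z − √2| < ε.
Rationalise: √z − √2 = (z − 2)/(√z + √2), so |√z − √2| = |z − 2|/(√z + √2).
Restrict δ ≤ 2 so that |z − 2| < 2 forces z > 0, and then √z + √2 > √2.
Hence |√z − √2| < |z − 2|/√2, which is < ε once |z − 2| < √2·ε.
Take δ = min(2, √2·ε). If 0 < |z − 2| < δ then z > 0 and |√z − √2| < |z − 2|/√2 < ε.

δ = min(2, √2·ε)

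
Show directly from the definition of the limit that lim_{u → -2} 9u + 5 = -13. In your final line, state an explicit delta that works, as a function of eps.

Let eps > 0 be given. We need delta > 0 so that 0 < |u + 2| < delta implies |(9u + 5) + 13| < eps.
|(9u + 5) + 13| = |9u + 18| = 9|u + 2|.
So 9|u + 2| < eps exactly when |u + 2| < eps/9.
Choosing delta = eps/9 gives |(9u + 5) + 13| = 9|u + 2| < eps whenever |u + 2| < delta.

delta = eps/9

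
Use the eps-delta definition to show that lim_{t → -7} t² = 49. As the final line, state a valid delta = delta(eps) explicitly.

delta = min(2, eps/16)

Suppose eps > 0. We seek delta > 0 with 0 < |t + 7| < delta ⇒ |t² − 49| < eps.
Factor: t² − 49 = (t + 7)(t - 7), so |t² − 49| = |t + 7|·|t - 7|.
Impose delta ≤ 2 so that |t| < 9; then |t - 7| ≤ 16.
Hence |t² − 49| ≤ 16|t + 7|, which is < eps once |t + 7| < eps/16.
Take delta = min(2, eps/16). If 0 < |t + 7| < delta then both bounds hold and |t² − 49| ≤ 16|t + 7| < 16·(eps/16) = eps.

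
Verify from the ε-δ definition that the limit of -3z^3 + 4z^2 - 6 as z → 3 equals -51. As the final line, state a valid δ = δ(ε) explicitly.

δ = min(2, ε/115)

Let ε > 0 be given. We want δ > 0 such that 0 < |z − 3| < δ implies |(-3z^3 + 4z^2 - 6) + 51| < ε.
(-3z^3 + 4z^2 - 6) + 51 = -3z^3 + 4z^2 + 45 = (z − 3)(-3z^2 - 5z - 15).
So |(-3z^3 + 4z^2 - 6) + 51| = |z − 3|·|-3z^2 - 5z - 15|.
Assume first that |z − 3| < 2, so |z| < 5. Then |-3z^2 - 5z - 15| ≤ 3·5^2 + 5·5 + 15 = 115.
Hence |(-3z^3 + 4z^2 - 6) + 51| ≤ 115|z − 3| < ε provided |z − 3| < ε/115.
Choosing δ = min(2, ε/115) ensures both conditions, hence |(-3z^3 + 4z^2 - 6) + 51| < ε.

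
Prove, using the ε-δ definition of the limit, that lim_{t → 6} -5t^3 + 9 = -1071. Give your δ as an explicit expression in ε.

δ = min(1, ε/635)

Let ε > 0 be given. We want δ > 0 such that 0 < |t − 6| < δ implies |(-5t^3 + 9) + 1071| < ε.
(-5t^3 + 9) + 1071 = -5t^3 + 1080 = (t − 6)(-5t^2 - 30t - 180).
So |(-5t^3 + 9) + 1071| = |t − 6|·|-5t^2 - 30t - 180|.
Require δ ≤ 1. Then |t − 6| < 1 gives |t| < 7, and by the triangle inequality |-5t^2 - 30t - 180| ≤ 5·7^2 + 30·7 + 180 = 635.
Hence |(-5t^3 + 9) + 1071| ≤ 635|t − 6| < ε provided |t − 6| < ε/635.
Take δ = min(1, ε/635). Then 0 < |t − 6| < δ gives both |t − 6| < 1 and |t − 6| < ε/635, so |(-5t^3 + 9) + 1071| < ε.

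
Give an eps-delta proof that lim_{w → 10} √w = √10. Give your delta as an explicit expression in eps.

delta = min(10, √10·eps)

Let eps > 0. We want delta > 0 such that 0 < |w − 10| < delta implies |√w − √10| < eps.
Multiplying by the conjugate, |√w − √10| = |w − 10|/(√w + √10).
Restrict delta ≤ 10 so that |w − 10| < 10 forces w > 0, and then √w + √10 > √10.
Hence |√w − √10| < |w − 10|/√10, which is < eps once |w − 10| < √10·eps.
Take delta = min(10, √10·eps). If 0 < |w − 10| < delta then w > 0 and |√w − √10| < |w − 10|/√10 < eps.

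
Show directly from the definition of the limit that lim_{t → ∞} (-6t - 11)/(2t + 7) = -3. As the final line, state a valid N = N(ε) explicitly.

Suppose ε > 0. We seek N > 0 such that t > N implies |(-6t - 11)/(2t + 7) + 3| < ε.
(-6t - 11)/(2t + 7) + 3 = (2(-6t - 11) − (-6)(2t + 7)) / (2(2t + 7)) = 20/(2(2t + 7)).
For t > 0 we have 2t + 7 > 2t, so |(-6t - 11)/(2t + 7) + 3| = 20/(2(2t + 7)) < 20/(2·2t) = 5/t.
Thus |(-6t - 11)/(2t + 7) + 3| < ε whenever t > 5/ε.
Take N = 5/ε. If t > N then |(-6t - 11)/(2t + 7) + 3| < 5/t < ε.

N = 5/ε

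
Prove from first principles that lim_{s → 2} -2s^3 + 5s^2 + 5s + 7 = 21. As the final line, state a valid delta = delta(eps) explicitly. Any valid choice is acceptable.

delta = min(1, eps/28)

Let eps > 0. We want delta > 0 such that 0 < |s − 2| < delta implies |(-2s^3 + 5s^2 + 5s + 7) − 21| < eps.
(-2s^3 + 5s^2 + 5s + 7) − 21 = -2s^3 + 5s^2 + 5s - 14 = (s − 2)(-2s^2 + s + 7).
So |(-2s^3 + 5s^2 + 5s + 7) − 21| = |s − 2|·|-2s^2 + s + 7|.
Require delta ≤ 1. Then |s − 2| < 1 gives |s| < 3, and by the triangle inequality |-2s^2 + s + 7| ≤ 2·3^2 + 3 + 7 = 28.
Hence |(-2s^3 + 5s^2 + 5s + 7) − 21| ≤ 28|s − 2| < eps provided |s − 2| < eps/28.
Take delta = min(1, eps/28). Then 0 < |s − 2| < delta gives both |s − 2| < 1 and |s − 2| < eps/28, so |(-2s^3 + 5s^2 + 5s + 7) − 21| < eps.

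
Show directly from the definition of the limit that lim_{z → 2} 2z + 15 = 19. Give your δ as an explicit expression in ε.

Fix ε > 0. We need δ > 0 so that 0 < |z − 2| < δ implies |(2z + 15) − 19| < ε.
|(2z + 15) − 19| = |2z - 4| = 2|z − 2|.
So 2|z − 2| < ε exactly when |z − 2| < ε/2.
Take δ = ε/2. If 0 < |z − 2| < δ then |(2z + 15) − 19| = 2|z − 2| < 2·(ε/2) = ε.

δ = ε/2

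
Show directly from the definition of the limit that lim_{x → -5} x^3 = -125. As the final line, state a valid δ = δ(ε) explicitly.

Let ε > 0 be given. We seek δ > 0 with 0 < |x + 5| < δ ⇒ |x^3 + 125| < ε.
Factor: x^3 + 125 = (x + 5)(x^2 - 5x + 25), so |x^3 + 125| = |x + 5|·|x^2 - 5x + 25|.
Restrict δ ≤ 1. Then |x + 5| < 1 gives |x| < 6, so by the triangle inequality |x^2 - 5x + 25| ≤ 6^2 + 5·6 + 25 = 91.
Hence |x^3 + 125| ≤ 91|x + 5|, which is < ε once |x + 5| < ε/91.
Take δ = min(1, ε/91). If 0 < |x + 5| < δ then both bounds hold and |x^3 + 125| ≤ 91|x + 5| < 91·(ε/91) = ε.

δ = min(1, ε/91)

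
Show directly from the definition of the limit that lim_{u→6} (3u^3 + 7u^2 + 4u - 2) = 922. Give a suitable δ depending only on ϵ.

δ = min(1, ϵ/476)

Suppose ϵ > 0. We want δ > 0 such that 0 < |u − 6| < δ implies |(3u^3 + 7u^2 + 4u - 2) − 922| < ϵ.
(3u^3 + 7u^2 + 4u - 2) − 922 = 3u^3 + 7u^2 + 4u - 924 = (u − 6)(3u^2 + 25u + 154).
So |(3u^3 + 7u^2 + 4u - 2) − 922| = |u − 6|·|3u^2 + 25u + 154|.
Assume first that |u − 6| < 1, so |u| < 7. Then |3u^2 + 25u + 154| ≤ 3·7^2 + 25·7 + 154 = 476.
Hence |(3u^3 + 7u^2 + 4u - 2) − 922| ≤ 476|u − 6| < ϵ provided |u − 6| < ϵ/476.
Take δ = min(1, ϵ/476). Then 0 < |u − 6| < δ gives both |u − 6| < 1 and |u − 6| < ϵ/476, so |(3u^3 + 7u^2 + 4u - 2) − 922| < ϵ.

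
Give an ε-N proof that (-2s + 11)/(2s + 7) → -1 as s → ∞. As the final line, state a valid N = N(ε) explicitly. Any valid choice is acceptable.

N = 9/ε

Let ε > 0 be given. We seek N > 0 such that s > N implies |(-2s + 11)/(2s + 7) + 1| < ε.
(-2s + 11)/(2s + 7) + 1 = (2(-2s + 11) − (-2)(2s + 7)) / (2(2s + 7)) = 36/(2(2s + 7)).
For s > 0 we have 2s + 7 > 2s, so |(-2s + 11)/(2s + 7) + 1| = 36/(2(2s + 7)) < 36/(2·2s) = 9/s.
Thus |(-2s + 11)/(2s + 7) + 1| < ε whenever s > 9/ε.
Take N = 9/ε. If s > N then |(-2s + 11)/(2s + 7) + 1| < 9/s < ε.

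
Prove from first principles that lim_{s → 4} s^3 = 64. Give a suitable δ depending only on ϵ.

δ = min(1, ϵ/61)

Fix ϵ > 0. We seek δ > 0 with 0 < |s − 4| < δ ⇒ |s^3 − 64| < ϵ.
Factor: s^3 − 64 = (s − 4)(s^2 + 4s + 16), so |s^3 − 64| = |s − 4|·|s^2 + 4s + 16|.
Impose δ ≤ 1 so that |s| < 5; then |s^2 + 4s + 16| ≤ 61.
Hence |s^3 − 64| ≤ 61|s − 4|, which is < ϵ once |s − 4| < ϵ/61.
Take δ = min(1, ϵ/61). If 0 < |s − 4| < δ then both bounds hold and |s^3 − 64| ≤ 61|s − 4| < 61·(ϵ/61) = ϵ.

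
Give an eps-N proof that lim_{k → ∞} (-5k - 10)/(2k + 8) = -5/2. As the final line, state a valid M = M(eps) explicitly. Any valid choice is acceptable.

M = 5/eps

Fix eps > 0. For k ≥ 1, |(-5k - 10)/(2k + 8) + 5/2| = |20|/(2(2k + 8)) = 20/(2(2k + 8)).
Since 2k + 8 ≥ 2k for k ≥ 1, this is ≤ 20/(2·2k) = 5/k.
So |(-5k - 10)/(2k + 8) + 5/2| < eps whenever k > 5/eps.
Take M = 5/eps. If k > M then |(-5k - 10)/(2k + 8) + 5/2| ≤ 5/k < eps.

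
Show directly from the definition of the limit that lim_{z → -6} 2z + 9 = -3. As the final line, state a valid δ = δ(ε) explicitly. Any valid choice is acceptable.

δ = ε/2

Let ε > 0. We need δ > 0 so that 0 < |z + 6| < δ implies |(2z + 9) + 3| < ε.
|(2z + 9) + 3| = |2z + 12| = 2|z + 6|.
So 2|z + 6| < ε exactly when |z + 6| < ε/2.
Choosing δ = ε/2 gives |(2z + 9) + 3| = 2|z + 6| < ε whenever |z + 6| < δ.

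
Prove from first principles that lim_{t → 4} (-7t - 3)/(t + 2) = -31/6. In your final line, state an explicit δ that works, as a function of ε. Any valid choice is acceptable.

Let ε > 0 be given. We want δ > 0 with 0 < |t − 4| < δ ⇒ |(-7t - 3)/(t + 2) + 31/6| < ε.
Combining over a common denominator, (-7t - 3)/(t + 2) + 31/6 = [(-7t - 3)·6 − (-31)·(t + 2)] / [6·(t + 2)] = -11(t − 4) / (6(t + 2)).
So |(-7t - 3)/(t + 2) + 31/6| = 11|t − 4| / (6·|t + 2|).
Require δ ≤ 3, so |t + 2| ≥ |6| − |t − 4| > 6 − 3 = 3.
Hence |(-7t - 3)/(t + 2) + 31/6| < 11|t − 4|/(6·3) = (11/18)|t − 4|, which is < ε once |t − 4| < (18/11)ε.
Take δ = min(3, (18/11)ε). Then 0 < |t − 4| < δ forces both bounds, so |(-7t - 3)/(t + 2) + 31/6| < ε.

δ = min(3, (18/11)ε)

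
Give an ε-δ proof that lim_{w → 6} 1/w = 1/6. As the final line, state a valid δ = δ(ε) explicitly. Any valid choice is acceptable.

Let ε > 0. We seek δ > 0 such that 0 < |w − 6| < δ implies |1/w − (1/6)| < ε.
|1/w − (1/6)| = |6 − w|/(6·|w|) = |w − 6|/(6|w|).
Restrict δ ≤ 3. Then |w − 6| < 3 gives |w| > 3, so 6|w| > 18.
Then |1/w − (1/6)| < |w − 6|/18, which is < ε when |w − 6| < 18ε.
Take δ = min(3, 18ε). Then 0 < |w − 6| < δ gives both |w − 6| < 3 and |w − 6| < 18ε, so |1/w − (1/6)| < ε.

δ = min(3, 18ε)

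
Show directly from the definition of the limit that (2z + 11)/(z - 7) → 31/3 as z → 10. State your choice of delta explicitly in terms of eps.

Suppose eps > 0. We want delta > 0 with 0 < |z − 10| < delta ⇒ |(2z + 11)/(z - 7) − (31/3)| < eps.
Combining over a common denominator, (2z + 11)/(z - 7) − (31/3) = [(2z + 11)·3 − 31·(z - 7)] / [3·(z - 7)] = -25(z − 10) / (3(z - 7)).
So |(2z + 11)/(z - 7) − (31/3)| = 25|z − 10| / (3·|z − 7|).
Restrict delta ≤ 3/2. Then |z − 10| < 3/2 gives |z − 7| = |(z − 10) + 3| ≥ 3 − 3/2 = 3/2.
Hence |(2z + 11)/(z - 7) − (31/3)| < 25|z − 10|/(3·(3/2)) = (50/9)|z − 10|, which is < eps once |z − 10| < (9/50)eps.
Take delta = min(3/2, (9/50)eps). Then 0 < |z − 10| < delta forces both bounds, so |(2z + 11)/(z - 7) − (31/3)| < eps.

delta = min(3/2, (9/50)eps)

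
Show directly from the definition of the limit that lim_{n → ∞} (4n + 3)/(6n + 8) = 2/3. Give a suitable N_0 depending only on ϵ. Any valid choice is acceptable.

Fix ϵ > 0. For n ≥ 1, |(4n + 3)/(6n + 8) − (2/3)| = |-14|/(6(6n + 8)) = 14/(6(6n + 8)).
Since 6n + 8 ≥ 6n for n ≥ 1, this is ≤ 14/(6·6n) = (7/18)/n.
So |(4n + 3)/(6n + 8) − (2/3)| < ϵ whenever n > (7/18)/ϵ.
Take N_0 = (7/18)/ϵ. If n > N_0 then |(4n + 3)/(6n + 8) − (2/3)| ≤ (7/18)/n < ϵ.

N_0 = (7/18)/ϵ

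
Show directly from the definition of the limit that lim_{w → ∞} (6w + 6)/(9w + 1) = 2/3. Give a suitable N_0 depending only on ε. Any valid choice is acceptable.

Fix ε > 0. We seek N_0 > 0 such that w > N_0 implies |(6w + 6)/(9w + 1) − (2/3)| < ε.
(6w + 6)/(9w + 1) − (2/3) = (9(6w + 6) − 6(9w + 1)) / (9(9w + 1)) = 48/(9(9w + 1)).
For w > 0 we have 9w + 1 > 9w, so |(6w + 6)/(9w + 1) − (2/3)| = 48/(9(9w + 1)) < 48/(9·9w) = (16/27)/w.
Thus |(6w + 6)/(9w + 1) − (2/3)| < ε whenever w > (16/27)/ε.
Take N_0 = (16/27)/ε. If w > N_0 then |(6w + 6)/(9w + 1) − (2/3)| < (16/27)/w < ε.

N_0 = (16/27)/ε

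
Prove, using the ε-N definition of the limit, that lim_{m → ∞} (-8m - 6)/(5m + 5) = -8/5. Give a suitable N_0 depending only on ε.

N_0 = (2/5)/ε

Suppose ε > 0. For m ≥ 1, |(-8m - 6)/(5m + 5) + 8/5| = |10|/(5(5m + 5)) = 10/(5(5m + 5)).
Since 5m + 5 ≥ 5m for m ≥ 1, this is ≤ 10/(5·5m) = (2/5)/m.
So |(-8m - 6)/(5m + 5) + 8/5| < ε whenever m > (2/5)/ε.
Take N_0 = (2/5)/ε. If m > N_0 then |(-8m - 6)/(5m + 5) + 8/5| ≤ (2/5)/m < ε.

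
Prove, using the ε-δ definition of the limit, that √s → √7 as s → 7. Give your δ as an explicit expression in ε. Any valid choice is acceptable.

δ = min(7, √7·ε)

Let ε > 0. We want δ > 0 such that 0 < |s − 7| < δ implies |√s − √7| < ε.
Rationalise: √s − √7 = (s − 7)/(√s + √7), so |√s − √7| = |s − 7|/(√s + √7).
Restrict δ ≤ 7 so that |s − 7| < 7 forces s > 0, and then √s + √7 > √7.
Hence |√s − √7| < |s − 7|/√7, which is < ε once |s − 7| < √7·ε.
Take δ = min(7, √7·ε). If 0 < |s − 7| < δ then s > 0 and |√s − √7| < |s − 7|/√7 < ε.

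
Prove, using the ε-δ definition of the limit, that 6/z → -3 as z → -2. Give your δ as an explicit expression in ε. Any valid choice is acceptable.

Fix ε > 0. We seek δ > 0 such that 0 < |z + 2| < δ implies |6/z + 3| < ε.
|6/z + 3| = 6·|-2 − z|/(2·|z|) = 6|z + 2|/(2|z|).
Require δ ≤ 1 so that |z| > 2 − 1 = 1, hence 2|z| > 2.
Then |6/z + 3| < 6|z + 2|/2, which is < ε when |z + 2| < (1/3)ε.
Take δ = min(1, (1/3)ε). Then 0 < |z + 2| < δ gives both |z + 2| < 1 and |z + 2| < (1/3)ε, so |6/z + 3| < ε.

δ = min(1, (1/3)ε)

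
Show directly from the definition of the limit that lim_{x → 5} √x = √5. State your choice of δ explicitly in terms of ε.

δ = min(5, √5·ε)

Let ε > 0 be given. We want δ > 0 such that 0 < |x − 5| < δ implies |√x − √5| < ε.
Rationalise: √x − √5 = (x − 5)/(√x + √5), so |√x − √5| = |x − 5|/(√x + √5).
Restrict δ ≤ 5 so that |x − 5| < 5 forces x > 0, and then √x + √5 > √5.
Hence |√x − √5| < |x − 5|/√5, which is < ε once |x − 5| < √5·ε.
Take δ = min(5, √5·ε). If 0 < |x − 5| < δ then x > 0 and |√x − √5| < |x − 5|/√5 < ε.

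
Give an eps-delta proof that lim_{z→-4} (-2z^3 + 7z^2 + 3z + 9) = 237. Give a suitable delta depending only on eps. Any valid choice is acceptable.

Let eps > 0. We want delta > 0 such that 0 < |z + 4| < delta implies |(-2z^3 + 7z^2 + 3z + 9) − 237| < eps.
(-2z^3 + 7z^2 + 3z + 9) − 237 = -2z^3 + 7z^2 + 3z - 228 = (z + 4)(-2z^2 + 15z - 57).
So |(-2z^3 + 7z^2 + 3z + 9) − 237| = |z + 4|·|-2z^2 + 15z - 57|.
Assume first that |z + 4| < 2, so |z| < 6. Then |-2z^2 + 15z - 57| ≤ 2·6^2 + 15·6 + 57 = 219.
Hence |(-2z^3 + 7z^2 + 3z + 9) − 237| ≤ 219|z + 4| < eps provided |z + 4| < eps/219.
Choosing delta = min(2, eps/219) ensures both conditions, hence |(-2z^3 + 7z^2 + 3z + 9) − 237| < eps.

delta = min(2, eps/219)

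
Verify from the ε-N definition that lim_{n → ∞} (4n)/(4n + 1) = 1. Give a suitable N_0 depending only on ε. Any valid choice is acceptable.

Fix ε > 0. For n ≥ 1, |(4n)/(4n + 1) − 1| = |-4|/(4(4n + 1)) = 4/(4(4n + 1)).
Since 4n + 1 ≥ 4n for n ≥ 1, this is ≤ 4/(4·4n) = (1/4)/n.
So |(4n)/(4n + 1) − 1| < ε whenever n > (1/4)/ε.
Take N_0 = (1/4)/ε. If n > N_0 then |(4n)/(4n + 1) − 1| ≤ (1/4)/n < ε.

N_0 = (1/4)/ε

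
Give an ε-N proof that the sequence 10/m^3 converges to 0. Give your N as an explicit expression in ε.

Let ε > 0 be given. For m ≥ 1, |10/m^3 − 0| = 10/m^3.
10/m^3 < ε ⇔ m^3 > 10/ε ⇔ m > (10/ε)^{1/3}.
Take N = (10/ε)^{1/3}. Then m > N implies 10/m^3 < ε.

N = (10/ε)^{1/3}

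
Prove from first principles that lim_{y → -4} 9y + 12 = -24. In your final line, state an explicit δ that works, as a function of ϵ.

Let ϵ > 0 be given. We need δ > 0 so that 0 < |y + 4| < δ implies |(9y + 12) + 24| < ϵ.
Since (9y + 12) + 24 = 9(y + 4), we have |(9y + 12) + 24| = 9|y + 4|.
Thus it suffices that |y + 4| < ϵ/9.
Choosing δ = ϵ/9 gives |(9y + 12) + 24| = 9|y + 4| < ϵ whenever |y + 4| < δ.

δ = ϵ/9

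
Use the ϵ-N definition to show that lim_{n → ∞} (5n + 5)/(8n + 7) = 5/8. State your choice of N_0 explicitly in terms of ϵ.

N_0 = (5/64)/ϵ

Let ϵ > 0 be given. For n ≥ 1, |(5n + 5)/(8n + 7) − (5/8)| = |5|/(8(8n + 7)) = 5/(8(8n + 7)).
Since 8n + 7 ≥ 8n for n ≥ 1, this is ≤ 5/(8·8n) = (5/64)/n.
So |(5n + 5)/(8n + 7) − (5/8)| < ϵ whenever n > (5/64)/ϵ.
Take N_0 = (5/64)/ϵ. If n > N_0 then |(5n + 5)/(8n + 7) − (5/8)| ≤ (5/64)/n < ϵ.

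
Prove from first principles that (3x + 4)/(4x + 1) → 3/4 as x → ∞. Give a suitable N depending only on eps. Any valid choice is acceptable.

Let eps > 0. We seek N > 0 such that x > N implies |(3x + 4)/(4x + 1) − (3/4)| < eps.
(3x + 4)/(4x + 1) − (3/4) = (4(3x + 4) − 3(4x + 1)) / (4(4x + 1)) = 13/(4(4x + 1)).
For x > 0 we have 4x + 1 > 4x, so |(3x + 4)/(4x + 1) − (3/4)| = 13/(4(4x + 1)) < 13/(4·4x) = (13/16)/x.
Thus |(3x + 4)/(4x + 1) − (3/4)| < eps whenever x > (13/16)/eps.
Take N = (13/16)/eps. If x > N then |(3x + 4)/(4x + 1) − (3/4)| < (13/16)/x < eps.

N = (13/16)/eps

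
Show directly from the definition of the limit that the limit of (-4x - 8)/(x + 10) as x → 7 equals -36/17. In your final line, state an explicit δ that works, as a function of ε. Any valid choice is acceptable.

δ = min(17/2, (289/64)ε)

Let ε > 0 be given. We want δ > 0 with 0 < |x − 7| < δ ⇒ |(-4x - 8)/(x + 10) + 36/17| < ε.
Combining over a common denominator, (-4x - 8)/(x + 10) + 36/17 = [(-4x - 8)·17 − (-36)·(x + 10)] / [17·(x + 10)] = -32(x − 7) / (17(x + 10)).
So |(-4x - 8)/(x + 10) + 36/17| = 32|x − 7| / (17·|x + 10|).
Restrict δ ≤ 17/2. Then |x − 7| < 17/2 gives |x + 10| = |(x − 7) + 17| ≥ 17 − 17/2 = 17/2.
Hence |(-4x - 8)/(x + 10) + 36/17| < 32|x − 7|/(17·(17/2)) = (64/289)|x − 7|, which is < ε once |x − 7| < (289/64)ε.
Take δ = min(17/2, (289/64)ε). Then 0 < |x − 7| < δ forces both bounds, so |(-4x - 8)/(x + 10) + 36/17| < ε.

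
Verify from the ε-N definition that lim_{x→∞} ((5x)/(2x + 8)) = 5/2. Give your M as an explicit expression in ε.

Let ε > 0 be given. We seek M > 0 such that x > M implies |(5x)/(2x + 8) − (5/2)| < ε.
(5x)/(2x + 8) − (5/2) = (2(5x) − 5(2x + 8)) / (2(2x + 8)) = -40/(2(2x + 8)).
For x > 0 we have 2x + 8 > 2x, so |(5x)/(2x + 8) − (5/2)| = 40/(2(2x + 8)) < 40/(2·2x) = 10/x.
Thus |(5x)/(2x + 8) − (5/2)| < ε whenever x > 10/ε.
Take M = 10/ε. If x > M then |(5x)/(2x + 8) − (5/2)| < 10/x < ε.

M = 10/ε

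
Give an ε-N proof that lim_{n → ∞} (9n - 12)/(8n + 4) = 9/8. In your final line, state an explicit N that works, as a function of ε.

N = (33/16)/ε

Fix ε > 0. For n ≥ 1, |(9n - 12)/(8n + 4) − (9/8)| = |-132|/(8(8n + 4)) = 132/(8(8n + 4)).
Since 8n + 4 ≥ 8n for n ≥ 1, this is ≤ 132/(8·8n) = (33/16)/n.
So |(9n - 12)/(8n + 4) − (9/8)| < ε whenever n > (33/16)/ε.
Take N = (33/16)/ε. If n > N then |(9n - 12)/(8n + 4) − (9/8)| ≤ (33/16)/n < ε.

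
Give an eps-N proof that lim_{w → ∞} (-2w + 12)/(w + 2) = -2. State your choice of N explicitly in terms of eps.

Fix eps > 0. We seek N > 0 such that w > N implies |(-2w + 12)/(w + 2) + 2| < eps.
(-2w + 12)/(w + 2) + 2 = ((-2w + 12) − (-2)(w + 2)) / ((w + 2)) = 16/((w + 2)).
For w > 0 we have w + 2 > w, so |(-2w + 12)/(w + 2) + 2| = 16/((w + 2)) < 16/(w) = 16/w.
Thus |(-2w + 12)/(w + 2) + 2| < eps whenever w > 16/eps.
Take N = 16/eps. If w > N then |(-2w + 12)/(w + 2) + 2| < 16/w < eps.

N = 16/eps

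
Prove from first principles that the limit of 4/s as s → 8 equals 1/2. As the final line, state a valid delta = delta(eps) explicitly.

Suppose eps > 0. We seek delta > 0 such that 0 < |s − 8| < delta implies |4/s − (1/2)| < eps.
|4/s − (1/2)| = 4·|8 − s|/(8·|s|) = 4|s − 8|/(8|s|).
Restrict delta ≤ 4. Then |s − 8| < 4 gives |s| > 4, so 8|s| > 32.
Then |4/s − (1/2)| < 4|s − 8|/32, which is < eps when |s − 8| < 8eps.
Take delta = min(4, 8eps). Then 0 < |s − 8| < delta gives both |s − 8| < 4 and |s − 8| < 8eps, so |4/s − (1/2)| < eps.

delta = min(4, 8eps)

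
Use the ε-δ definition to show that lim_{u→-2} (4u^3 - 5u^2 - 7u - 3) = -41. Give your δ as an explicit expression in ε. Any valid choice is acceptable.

Suppose ε > 0. We want δ > 0 such that 0 < |u + 2| < δ implies |(4u^3 - 5u^2 - 7u - 3) + 41| < ε.
(4u^3 - 5u^2 - 7u - 3) + 41 = 4u^3 - 5u^2 - 7u + 38 = (u + 2)(4u^2 - 13u + 19).
So |(4u^3 - 5u^2 - 7u - 3) + 41| = |u + 2|·|4u^2 - 13u + 19|.
Require δ ≤ 1. Then |u + 2| < 1 gives |u| < 3, and by the triangle inequality |4u^2 - 13u + 19| ≤ 4·3^2 + 13·3 + 19 = 94.
Hence |(4u^3 - 5u^2 - 7u - 3) + 41| ≤ 94|u + 2| < ε provided |u + 2| < ε/94.
Choosing δ = min(1, ε/94) ensures both conditions, hence |(4u^3 - 5u^2 - 7u - 3) + 41| < ε.

δ = min(1, ε/94)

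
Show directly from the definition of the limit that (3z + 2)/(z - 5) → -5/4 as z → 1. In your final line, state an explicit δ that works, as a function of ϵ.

Let ϵ > 0. We want δ > 0 with 0 < |z − 1| < δ ⇒ |(3z + 2)/(z - 5) + 5/4| < ϵ.
Combining over a common denominator, (3z + 2)/(z - 5) + 5/4 = [(3z + 2)·(-4) − 5·(z - 5)] / [(-4)·(z - 5)] = -17(z − 1) / ((-4)(z - 5)).
So |(3z + 2)/(z - 5) + 5/4| = 17|z − 1| / (4·|z − 5|).
Require δ ≤ 2, so |z − 5| ≥ |-4| − |z − 1| > 4 − 2 = 2.
Hence |(3z + 2)/(z - 5) + 5/4| < 17|z − 1|/(4·2) = (17/8)|z − 1|, which is < ϵ once |z − 1| < (8/17)ϵ.
Take δ = min(2, (8/17)ϵ). Then 0 < |z − 1| < δ forces both bounds, so |(3z + 2)/(z - 5) + 5/4| < ϵ.

δ = min(2, (8/17)ϵ)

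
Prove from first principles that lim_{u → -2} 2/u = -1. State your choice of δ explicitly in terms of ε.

δ = min(1, ε)

Let ε > 0. We seek δ > 0 such that 0 < |u + 2| < δ implies |2/u + 1| < ε.
|2/u + 1| = 2·|-2 − u|/(2·|u|) = 2|u + 2|/(2|u|).
Require δ ≤ 1 so that |u| > 2 − 1 = 1, hence 2|u| > 2.
Then |2/u + 1| < 2|u + 2|/2, which is < ε when |u + 2| < ε.
Take δ = min(1, ε). Then 0 < |u + 2| < δ gives both |u + 2| < 1 and |u + 2| < ε, so |2/u + 1| < ε.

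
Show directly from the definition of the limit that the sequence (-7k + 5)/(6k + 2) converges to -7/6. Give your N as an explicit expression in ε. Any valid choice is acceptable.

Let ε > 0 be given. For k ≥ 1, |(-7k + 5)/(6k + 2) + 7/6| = |44|/(6(6k + 2)) = 44/(6(6k + 2)).
Since 6k + 2 ≥ 6k for k ≥ 1, this is ≤ 44/(6·6k) = (11/9)/k.
So |(-7k + 5)/(6k + 2) + 7/6| < ε whenever k > (11/9)/ε.
Take N = (11/9)/ε. If k > N then |(-7k + 5)/(6k + 2) + 7/6| ≤ (11/9)/k < ε.

N = (11/9)/ε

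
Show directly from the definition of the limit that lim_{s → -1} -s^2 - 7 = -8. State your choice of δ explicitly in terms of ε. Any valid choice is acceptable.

δ = min(1, ε/3)

Fix ε > 0. We want δ > 0 such that 0 < |s + 1| < δ implies |(-s^2 - 7) + 8| < ε.
(-s^2 - 7) + 8 = -s^2 + 1 = (s + 1)(-s + 1).
So |(-s^2 - 7) + 8| = |s + 1|·|-s + 1|.
Require δ ≤ 1. Then |s + 1| < 1 gives |s| < 2, and by the triangle inequality |-s + 1| ≤ 2 + 1 = 3.
Hence |(-s^2 - 7) + 8| ≤ 3|s + 1| < ε provided |s + 1| < ε/3.
Take δ = min(1, ε/3). Then 0 < |s + 1| < δ gives both |s + 1| < 1 and |s + 1| < ε/3, so |(-s^2 - 7) + 8| < ε.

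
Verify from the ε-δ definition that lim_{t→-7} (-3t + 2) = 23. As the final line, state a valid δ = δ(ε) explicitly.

δ = ε/3

Fix ε > 0. We need δ > 0 so that 0 < |t + 7| < δ implies |(-3t + 2) − 23| < ε.
Since (-3t + 2) − 23 = -3(t + 7), we have |(-3t + 2) − 23| = 3|t + 7|.
Thus it suffices that |t + 7| < ε/3.
Choosing δ = ε/3 gives |(-3t + 2) − 23| = 3|t + 7| < ε whenever |t + 7| < δ.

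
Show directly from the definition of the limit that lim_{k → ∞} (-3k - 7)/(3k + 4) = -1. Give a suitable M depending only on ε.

M = 1/ε

Let ε > 0. For k ≥ 1, |(-3k - 7)/(3k + 4) + 1| = |-9|/(3(3k + 4)) = 9/(3(3k + 4)).
Since 3k + 4 ≥ 3k for k ≥ 1, this is ≤ 9/(3·3k) = 1/k.
So |(-3k - 7)/(3k + 4) + 1| < ε whenever k > 1/ε.
Take M = 1/ε. If k > M then |(-3k - 7)/(3k + 4) + 1| ≤ 1/k < ε.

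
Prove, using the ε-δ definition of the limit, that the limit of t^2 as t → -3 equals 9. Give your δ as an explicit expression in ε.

Suppose ε > 0. We seek δ > 0 with 0 < |t + 3| < δ ⇒ |t^2 − 9| < ε.
Factor: t^2 − 9 = (t + 3)(t - 3), so |t^2 − 9| = |t + 3|·|t - 3|.
Restrict δ ≤ 2. Then |t + 3| < 2 gives |t| < 5, so by the triangle inequality |t - 3| ≤ 5 + 3 = 8.
Hence |t^2 − 9| ≤ 8|t + 3|, which is < ε once |t + 3| < ε/8.
Take δ = min(2, ε/8). If 0 < |t + 3| < δ then both bounds hold and |t^2 − 9| ≤ 8|t + 3| < 8·(ε/8) = ε.

δ = min(2, ε/8)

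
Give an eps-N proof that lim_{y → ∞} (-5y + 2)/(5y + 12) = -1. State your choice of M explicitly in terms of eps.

M = (14/5)/eps

Fix eps > 0. We seek M > 0 such that y > M implies |(-5y + 2)/(5y + 12) + 1| < eps.
(-5y + 2)/(5y + 12) + 1 = (5(-5y + 2) − (-5)(5y + 12)) / (5(5y + 12)) = 70/(5(5y + 12)).
For y > 0 we have 5y + 12 > 5y, so |(-5y + 2)/(5y + 12) + 1| = 70/(5(5y + 12)) < 70/(5·5y) = (14/5)/y.
Thus |(-5y + 2)/(5y + 12) + 1| < eps whenever y > (14/5)/eps.
Take M = (14/5)/eps. If y > M then |(-5y + 2)/(5y + 12) + 1| < (14/5)/y < eps.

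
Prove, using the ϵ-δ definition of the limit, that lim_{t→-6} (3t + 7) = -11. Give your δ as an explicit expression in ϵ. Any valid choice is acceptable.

δ = ϵ/3

Suppose ϵ > 0. We need δ > 0 so that 0 < |t + 6| < δ implies |(3t + 7) + 11| < ϵ.
|(3t + 7) + 11| = |3t + 18| = 3|t + 6|.
Thus it suffices that |t + 6| < ϵ/3.
Take δ = ϵ/3. If 0 < |t + 6| < δ then |(3t + 7) + 11| = 3|t + 6| < 3·(ϵ/3) = ϵ.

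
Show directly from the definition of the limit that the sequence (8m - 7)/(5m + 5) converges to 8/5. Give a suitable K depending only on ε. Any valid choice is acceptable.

Let ε > 0. For m ≥ 1, |(8m - 7)/(5m + 5) − (8/5)| = |-75|/(5(5m + 5)) = 75/(5(5m + 5)).
Since 5m + 5 ≥ 5m for m ≥ 1, this is ≤ 75/(5·5m) = 3/m.
So |(8m - 7)/(5m + 5) − (8/5)| < ε whenever m > 3/ε.
Take K = 3/ε. If m > K then |(8m - 7)/(5m + 5) − (8/5)| ≤ 3/m < ε.

K = 3/ε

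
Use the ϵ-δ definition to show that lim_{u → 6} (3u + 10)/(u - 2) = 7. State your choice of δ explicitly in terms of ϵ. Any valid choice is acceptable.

δ = min(2, (1/2)ϵ)

Let ϵ > 0. We want δ > 0 with 0 < |u − 6| < δ ⇒ |(3u + 10)/(u - 2) − 7| < ϵ.
Combining over a common denominator, (3u + 10)/(u - 2) − 7 = [(3u + 10)·4 − 28·(u - 2)] / [4·(u - 2)] = -16(u − 6) / (4(u - 2)).
So |(3u + 10)/(u - 2) − 7| = 16|u − 6| / (4·|u − 2|).
Restrict δ ≤ 2. Then |u − 6| < 2 gives |u − 2| = |(u − 6) + 4| ≥ 4 − 2 = 2.
Hence |(3u + 10)/(u - 2) − 7| < 16|u − 6|/(4·2) = 2|u − 6|, which is < ϵ once |u − 6| < (1/2)ϵ.
Take δ = min(2, (1/2)ϵ). Then 0 < |u − 6| < δ forces both bounds, so |(3u + 10)/(u - 2) − 7| < ϵ.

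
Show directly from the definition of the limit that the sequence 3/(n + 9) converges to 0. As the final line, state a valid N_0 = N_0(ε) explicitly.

Let ε > 0. For n ≥ 1, |3/(n + 9) − 0| = 3/(n + 9) ≤ 3/n.
We need 3/n < ε, i.e. n > 3/ε.
Take N_0 = 3/ε. If n > N_0 then |3/(n + 9)| ≤ 3/n < ε.

N_0 = 3/ε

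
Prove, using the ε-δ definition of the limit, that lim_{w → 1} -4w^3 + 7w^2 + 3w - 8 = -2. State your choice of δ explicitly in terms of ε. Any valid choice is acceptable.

Let ε > 0 be given. We want δ > 0 such that 0 < |w − 1| < δ implies |(-4w^3 + 7w^2 + 3w - 8) + 2| < ε.
(-4w^3 + 7w^2 + 3w - 8) + 2 = -4w^3 + 7w^2 + 3w - 6 = (w − 1)(-4w^2 + 3w + 6).
So |(-4w^3 + 7w^2 + 3w - 8) + 2| = |w − 1|·|-4w^2 + 3w + 6|.
Require δ ≤ 2. Then |w − 1| < 2 gives |w| < 3, and by the triangle inequality |-4w^2 + 3w + 6| ≤ 4·3^2 + 3·3 + 6 = 51.
Hence |(-4w^3 + 7w^2 + 3w - 8) + 2| ≤ 51|w − 1| < ε provided |w − 1| < ε/51.
Choosing δ = min(2, ε/51) ensures both conditions, hence |(-4w^3 + 7w^2 + 3w - 8) + 2| < ε.

δ = min(2, ε/51)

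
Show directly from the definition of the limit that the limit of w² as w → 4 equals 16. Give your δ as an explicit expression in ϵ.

δ = min(1, ϵ/9)

Let ϵ > 0. We seek δ > 0 with 0 < |w − 4| < δ ⇒ |w² − 16| < ϵ.
Factor: w² − 16 = (w − 4)(w + 4), so |w² − 16| = |w − 4|·|w + 4|.
Restrict δ ≤ 1. Then |w − 4| < 1 gives |w| < 5, so by the triangle inequality |w + 4| ≤ 5 + 4 = 9.
Hence |w² − 16| ≤ 9|w − 4|, which is < ϵ once |w − 4| < ϵ/9.
Take δ = min(1, ϵ/9). If 0 < |w − 4| < δ then both bounds hold and |w² − 16| ≤ 9|w − 4| < 9·(ϵ/9) = ϵ.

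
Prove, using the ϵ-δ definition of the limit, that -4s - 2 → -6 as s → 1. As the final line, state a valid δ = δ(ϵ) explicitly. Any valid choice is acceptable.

δ = ϵ/4

Let ϵ > 0 be given. We need δ > 0 so that 0 < |s − 1| < δ implies |(-4s - 2) + 6| < ϵ.
|(-4s - 2) + 6| = |-4s + 4| = 4|s − 1|.
So 4|s − 1| < ϵ exactly when |s − 1| < ϵ/4.
Choosing δ = ϵ/4 gives |(-4s - 2) + 6| = 4|s − 1| < ϵ whenever |s − 1| < δ.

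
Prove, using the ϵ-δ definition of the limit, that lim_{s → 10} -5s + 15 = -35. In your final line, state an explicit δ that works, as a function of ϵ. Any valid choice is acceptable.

Suppose ϵ > 0. We need δ > 0 so that 0 < |s − 10| < δ implies |(-5s + 15) + 35| < ϵ.
Since (-5s + 15) + 35 = -5(s − 10), we have |(-5s + 15) + 35| = 5|s − 10|.
So 5|s − 10| < ϵ exactly when |s − 10| < ϵ/5.
Take δ = ϵ/5. If 0 < |s − 10| < δ then |(-5s + 15) + 35| = 5|s − 10| < 5·(ϵ/5) = ϵ.

δ = ϵ/5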